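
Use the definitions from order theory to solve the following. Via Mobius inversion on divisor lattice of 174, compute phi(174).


phi(n) = n * prod_{p|n} (1 - 1/p).
Prime divisors of 174: [2, 3, 29]
phi(174) = 174 * (1 - 1/2) * (1 - 1/3) * (1 - 1/29)
phi(174) = 56


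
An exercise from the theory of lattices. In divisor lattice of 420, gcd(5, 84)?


Meet=gcd.
gcd(5,84)=1


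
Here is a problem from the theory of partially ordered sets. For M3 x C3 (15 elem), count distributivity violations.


Distributive law: a ^ (b v c) = (a ^ b) v (a ^ c).
Check all 15^3 = 3375 ordered triples (a,b,c).
  e.g. a=(a1,0), b=(a2,0), c=(a3,0): lhs=(a1,0) != rhs=(0,0)
  e.g. a=(a1,0), b=(a2,0), c=(a3,1): lhs=(a1,0) != rhs=(0,0)
Total violating triples: 162


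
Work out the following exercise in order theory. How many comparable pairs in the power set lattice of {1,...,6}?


A comparable pair {a,b} has a < b or b < a in the order.
Count unordered pairs where one element is strictly below the other.
Examples: {{},{1}}, {{},{2}}, {{},{3}}, {{},{4}}, ...
Total comparable pairs: 665


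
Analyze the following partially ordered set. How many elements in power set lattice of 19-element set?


Power set = 2^n.
2^19 = 524288


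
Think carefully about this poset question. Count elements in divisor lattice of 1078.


Divisors of 1078: [1, 2, 7, 11, 14, 22, 49, 77, 98, 154, 539, 1078]
Count: 12


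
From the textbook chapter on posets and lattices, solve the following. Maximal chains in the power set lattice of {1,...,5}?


A maximal chain goes from the minimum element to a maximal element via cover relations.
Counting all min-to-max paths in the cover graph.
Total maximal chains: 120


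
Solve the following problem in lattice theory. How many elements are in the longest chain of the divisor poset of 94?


A chain is a totally ordered subset; we count the number of elements in a maximum chain.
Compute, for each element x, the size of the longest chain ending at x:
  1: 1
  2: 2
  47: 2
  94: 3
A maximum chain: 1 < 2 < 94
Number of elements in the longest chain: 3


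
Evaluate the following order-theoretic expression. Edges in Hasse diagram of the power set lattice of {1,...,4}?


A cover relation a -< b holds when a < b with no c strictly between.
Cover relations:
  {} -< {1}
  {} -< {2}
  {} -< {3}
  {} -< {4}
  {1} -< {1,2}
  {1} -< {1,3}
  {1} -< {1,4}
  {2} -< {1,2}
  ...24 more
Total: 32


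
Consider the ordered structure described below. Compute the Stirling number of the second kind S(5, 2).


S(n,k) = k*S(n-1,k) + S(n-1,k-1).
S(4,2) = 7, S(4,1) = 1
S(5,2) = 2*7 + 1 = 14 + 1
S(5,2) = 15


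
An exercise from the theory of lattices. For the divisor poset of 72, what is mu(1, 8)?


In a divisor lattice, mu(a,b) = mu(b/a) where mu is the classical Mobius function.
b/a = 8/1 = 8
Prime factorization of 8: primes [2]
8 is not squarefree, so mu(8) = 0


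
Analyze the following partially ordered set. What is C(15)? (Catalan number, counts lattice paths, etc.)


C(n) = C(2n, n) / (n+1).
C(30, 15) = 155117520
C(15) = 155117520 / 16 = 9694845


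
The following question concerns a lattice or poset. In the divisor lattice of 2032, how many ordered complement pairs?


Complement pair (a,b): a meet b = bottom, a join b = top.
Here: gcd(a,b)=1 and lcm(a,b)=2032, i.e. a*b=2032 with a,b coprime.
Pairs found: (1,2032), (16,127), (127,16), (2032,1)
Total ordered pairs: 4


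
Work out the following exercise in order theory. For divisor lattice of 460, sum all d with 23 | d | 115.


Interval [23,115] in divisors of 460: [23, 115]
Sum = 138


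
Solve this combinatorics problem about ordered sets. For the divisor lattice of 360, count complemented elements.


An element a is complemented if some b has a meet b = bottom, a join b = top.
a is complemented iff gcd(a, n/a)=1, i.e. a is a unitary divisor of 360.
Complemented elements: 1, 5, 8, 9, 40, 45, ... (2 more)
Count: 8


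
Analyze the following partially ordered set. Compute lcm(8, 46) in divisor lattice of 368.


In a divisor lattice, join = lcm (least common multiple).
gcd(8,46) = 2
lcm(8,46) = 8*46/gcd = 368/2 = 184


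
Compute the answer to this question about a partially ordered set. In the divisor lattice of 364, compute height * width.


Height = length of longest chain minus 1; width = size of largest antichain.
A maximum chain: 1 | 13 | 91 | 182 | 364  (height 4).
A maximum antichain: {4, 14, 26, 91}  (width 4).
Product = 4 * 4 = 16


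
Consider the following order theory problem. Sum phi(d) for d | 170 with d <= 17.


Divisors of 170 up to 17: [1, 2, 5, 10, 17]
phi values: [1, 1, 4, 4, 16]
Sum = 26


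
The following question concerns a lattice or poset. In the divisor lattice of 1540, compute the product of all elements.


Divisors of 1540: [1, 2, 4, 5, 7, 10, 11, 14, 20, 22, 28, 35, 44, 55, 70, 77, 110, 140, 154, 220, 308, 385, 770, 1540]
Product = n^(d(n)/2) = 1540^(24/2)
Product = 177929783385962838621884416000000000000


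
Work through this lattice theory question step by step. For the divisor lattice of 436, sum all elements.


sigma(n) = sum of divisors.
Divisors of 436: [1, 2, 4, 109, 218, 436]
Sum = 770


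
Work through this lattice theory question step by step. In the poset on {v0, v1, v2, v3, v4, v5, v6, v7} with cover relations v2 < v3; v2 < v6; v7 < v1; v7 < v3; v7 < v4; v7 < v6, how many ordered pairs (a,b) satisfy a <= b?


The order relation is {(a,b) : a <= b}, reflexive so it includes (a,a).
Examples: (v0,v0), (v1,v1), (v2,v2), (v2,v3), (v2,v6), ...
Total ordered pairs: 14


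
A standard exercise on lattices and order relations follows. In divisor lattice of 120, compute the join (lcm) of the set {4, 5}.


In a divisor lattice, join = lcm (least common multiple).
Compute lcm iteratively: start with first element, then lcm(current, next).
Elements: [4, 5]
lcm(4,5) = 20
Final lcm = 20


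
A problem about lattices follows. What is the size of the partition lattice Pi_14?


B(n) = number of set partitions of an n-element set.
B(n) satisfies the recurrence: B(n+1) = sum_k C(n,k)*B(k).
B(14) = 190899322


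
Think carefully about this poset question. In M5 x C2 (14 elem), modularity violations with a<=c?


Modular law: if a <= c then a v (b ^ c) = (a v b) ^ c.
Check all triples (a,b,c) with a <= c among 14 elements.
This lattice is modular (diamonds M_m and their chain-products are modular).
Total violating triples: 0


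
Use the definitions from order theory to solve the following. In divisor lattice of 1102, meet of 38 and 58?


In a divisor lattice, meet = gcd (greatest common divisor).
By Euclidean algorithm or factoring: gcd(38,58) = 2


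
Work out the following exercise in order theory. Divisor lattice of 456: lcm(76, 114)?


Join=lcm.
gcd(76,114)=38
lcm=228


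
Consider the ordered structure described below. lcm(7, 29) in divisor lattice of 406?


Join=lcm.
gcd(7,29)=1
lcm=203


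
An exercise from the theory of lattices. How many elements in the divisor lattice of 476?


Divisors of 476: [1, 2, 4, 7, 14, 17, 28, 34, 68, 119, 238, 476]
Count: 12


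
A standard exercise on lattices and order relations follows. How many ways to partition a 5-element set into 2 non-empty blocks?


S(n,k) = k*S(n-1,k) + S(n-1,k-1).
S(4,2) = 7, S(4,1) = 1
S(5,2) = 2*7 + 1 = 14 + 1
S(5,2) = 15


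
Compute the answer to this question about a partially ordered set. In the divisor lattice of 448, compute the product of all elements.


Divisors of 448: [1, 2, 4, 7, 8, 14, 16, 28, 32, 56, 64, 112, 224, 448]
Product = n^(d(n)/2) = 448^(14/2)
Product = 3621980417894121472


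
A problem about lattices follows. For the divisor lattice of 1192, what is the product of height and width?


Height = length of longest chain minus 1; width = size of largest antichain.
A maximum chain: 1 | 149 | 298 | 596 | 1192  (height 4).
A maximum antichain: {2, 149}  (width 2).
Product = 4 * 2 = 8


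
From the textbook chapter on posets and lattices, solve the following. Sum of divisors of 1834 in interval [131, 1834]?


Interval [131,1834] in divisors of 1834: [131, 262, 917, 1834]
Sum = 3144


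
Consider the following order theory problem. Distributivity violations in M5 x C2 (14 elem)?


Distributive law: a ^ (b v c) = (a ^ b) v (a ^ c).
Check all 14^3 = 2744 ordered triples (a,b,c).
  e.g. a=(a1,0), b=(a2,0), c=(a3,0): lhs=(a1,0) != rhs=(0,0)
  e.g. a=(a1,0), b=(a2,0), c=(a3,1): lhs=(a1,0) != rhs=(0,0)
Total violating triples: 480


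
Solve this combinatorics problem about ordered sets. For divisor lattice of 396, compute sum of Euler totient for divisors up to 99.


Divisors of 396 up to 99: [1, 2, 3, 4, 6, 9, 11, 12, 18, 22, 33, 36, 44, 66, 99]
phi values: [1, 1, 2, 2, 2, 6, 10, 4, 6, 10, 20, 12, 20, 20, 60]
Sum = 176


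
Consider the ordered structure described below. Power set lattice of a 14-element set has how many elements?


Power set = 2^n.
2^14 = 16384


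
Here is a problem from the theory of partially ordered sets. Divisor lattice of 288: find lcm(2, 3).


In a divisor lattice, join = lcm (least common multiple).
gcd(2,3) = 1
lcm(2,3) = 2*3/gcd = 6/1 = 6


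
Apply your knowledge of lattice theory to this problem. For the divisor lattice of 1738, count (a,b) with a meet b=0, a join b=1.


Complement pair (a,b): a meet b = bottom, a join b = top.
Here: gcd(a,b)=1 and lcm(a,b)=1738, i.e. a*b=1738 with a,b coprime.
Pairs found: (1,1738), (2,869), (11,158), (22,79), ... (4 more)
Total ordered pairs: 8


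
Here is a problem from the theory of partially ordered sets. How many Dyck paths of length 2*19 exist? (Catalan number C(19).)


C(n) = C(2n, n) / (n+1).
C(38, 19) = 35345263800
C(19) = 35345263800 / 20 = 1767263190


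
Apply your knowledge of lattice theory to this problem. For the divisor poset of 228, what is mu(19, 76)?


In a divisor lattice, mu(a,b) = mu(b/a) where mu is the classical Mobius function.
b/a = 76/19 = 4
Prime factorization of 4: primes [2]
4 is not squarefree, so mu(4) = 0


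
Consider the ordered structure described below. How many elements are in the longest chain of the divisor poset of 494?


A chain is a totally ordered subset; we count the number of elements in a maximum chain.
Compute, for each element x, the size of the longest chain ending at x:
  1: 1
  2: 2
  13: 2
  19: 2
  26: 3
  38: 3
  ...
A maximum chain: 1 < 2 < 26 < 494
Number of elements in the longest chain: 4


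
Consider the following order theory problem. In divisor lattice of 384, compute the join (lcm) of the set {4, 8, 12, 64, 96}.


In a divisor lattice, join = lcm (least common multiple).
Compute lcm iteratively: start with first element, then lcm(current, next).
Elements: [4, 8, 12, 64, 96]
lcm(4,8) = 8
lcm(8,12) = 24
lcm(24,64) = 192
lcm(192,96) = 192
Final lcm = 192


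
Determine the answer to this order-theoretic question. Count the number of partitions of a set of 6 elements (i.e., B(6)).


B(n) = number of set partitions of an n-element set.
B(n) satisfies the recurrence: B(n+1) = sum_k C(n,k)*B(k).
B(6) = 203


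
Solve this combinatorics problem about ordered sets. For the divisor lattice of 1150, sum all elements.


sigma(n) = sum of divisors.
Divisors of 1150: [1, 2, 5, 10, 23, 25, 46, 50, 115, 230, 575, 1150]
Sum = 2232


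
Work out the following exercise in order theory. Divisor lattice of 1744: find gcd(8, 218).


In a divisor lattice, meet = gcd (greatest common divisor).
By Euclidean algorithm or factoring: gcd(8,218) = 2


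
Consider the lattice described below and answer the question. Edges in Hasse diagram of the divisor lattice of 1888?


A cover relation a -< b holds when a < b with no c strictly between.
Cover relations:
  1 -< 2
  1 -< 59
  2 -< 4
  2 -< 118
  4 -< 8
  4 -< 236
  8 -< 16
  8 -< 472
  ...8 more
Total: 16


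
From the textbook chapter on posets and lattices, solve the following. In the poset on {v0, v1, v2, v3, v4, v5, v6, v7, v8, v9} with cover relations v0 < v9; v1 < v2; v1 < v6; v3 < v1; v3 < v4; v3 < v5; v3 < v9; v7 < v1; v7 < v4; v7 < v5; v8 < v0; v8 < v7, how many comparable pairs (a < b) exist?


A comparable pair {a,b} has a < b or b < a in the order.
Count unordered pairs where one element is strictly below the other.
Examples: {v0,v8}, {v0,v9}, {v1,v2}, {v1,v3}, ...
Total comparable pairs: 22


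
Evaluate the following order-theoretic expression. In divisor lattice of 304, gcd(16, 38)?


Meet=gcd.
gcd(16,38)=2


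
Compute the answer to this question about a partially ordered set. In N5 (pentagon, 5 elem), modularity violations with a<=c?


Modular law: if a <= c then a v (b ^ c) = (a v b) ^ c.
Check all triples (a,b,c) with a <= c among 5 elements.
  e.g. a=a, b=c, c=b: lhs=a != rhs=b
Total violating triples: 1


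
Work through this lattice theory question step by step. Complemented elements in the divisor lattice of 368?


An element a is complemented if some b has a meet b = bottom, a join b = top.
a is complemented iff gcd(a, n/a)=1, i.e. a is a unitary divisor of 368.
Complemented elements: 1, 16, 23, 368
Count: 4


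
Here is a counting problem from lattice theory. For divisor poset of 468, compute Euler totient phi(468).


phi(n) = n * prod_{p|n} (1 - 1/p).
Prime divisors of 468: [2, 3, 13]
phi(468) = 468 * (1 - 1/2) * (1 - 1/3) * (1 - 1/13)
phi(468) = 144


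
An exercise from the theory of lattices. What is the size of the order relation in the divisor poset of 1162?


The order relation is {(a,b) : a <= b}, reflexive so it includes (a,a).
Examples: (1,1), (1,1162), (1,14), (1,166), (1,2), ...
Total ordered pairs: 27


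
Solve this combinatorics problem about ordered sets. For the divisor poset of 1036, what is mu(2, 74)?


In a divisor lattice, mu(a,b) = mu(b/a) where mu is the classical Mobius function.
b/a = 74/2 = 37
Prime factorization of 37: primes [37]
37 is squarefree with 1 prime factor(s), so mu(37) = (-1)^1 = -1


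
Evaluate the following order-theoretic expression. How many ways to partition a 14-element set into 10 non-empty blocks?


S(n,k) = k*S(n-1,k) + S(n-1,k-1).
S(13,10) = 39325, S(13,9) = 359502
S(14,10) = 10*39325 + 359502 = 393250 + 359502
S(14,10) = 752752


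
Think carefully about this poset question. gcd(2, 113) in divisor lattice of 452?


Meet=gcd.
gcd(2,113)=1


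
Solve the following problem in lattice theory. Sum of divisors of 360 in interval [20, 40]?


Interval [20,40] in divisors of 360: [20, 40]
Sum = 60


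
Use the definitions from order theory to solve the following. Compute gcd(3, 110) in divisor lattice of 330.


In a divisor lattice, meet = gcd (greatest common divisor).
By Euclidean algorithm or factoring: gcd(3,110) = 1


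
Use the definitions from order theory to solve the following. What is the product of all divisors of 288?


Divisors of 288: [1, 2, 3, 4, 6, 8, 9, 12, 16, 18, 24, 32, 36, 48, 72, 96, 144, 288]
Product = n^(d(n)/2) = 288^(18/2)
Product = 13631146639813244878848


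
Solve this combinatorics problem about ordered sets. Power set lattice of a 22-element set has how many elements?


Power set = 2^n.
2^22 = 4194304


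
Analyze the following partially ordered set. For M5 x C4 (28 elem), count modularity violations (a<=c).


Modular law: if a <= c then a v (b ^ c) = (a v b) ^ c.
Check all triples (a,b,c) with a <= c among 28 elements.
This lattice is modular (diamonds M_m and their chain-products are modular).
Total violating triples: 0


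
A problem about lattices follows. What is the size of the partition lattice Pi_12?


B(n) = number of set partitions of an n-element set.
B(n) satisfies the recurrence: B(n+1) = sum_k C(n,k)*B(k).
B(12) = 4213597


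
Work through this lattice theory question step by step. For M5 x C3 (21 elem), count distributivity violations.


Distributive law: a ^ (b v c) = (a ^ b) v (a ^ c).
Check all 21^3 = 9261 ordered triples (a,b,c).
  e.g. a=(a1,0), b=(a2,0), c=(a3,0): lhs=(a1,0) != rhs=(0,0)
  e.g. a=(a1,0), b=(a2,0), c=(a3,1): lhs=(a1,0) != rhs=(0,0)
Total violating triples: 1620


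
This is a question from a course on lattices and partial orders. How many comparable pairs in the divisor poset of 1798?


A comparable pair {a,b} has a < b or b < a in the order.
Count unordered pairs where one element is strictly below the other.
Examples: {1,2}, {1,29}, {1,31}, {1,58}, ...
Total comparable pairs: 19


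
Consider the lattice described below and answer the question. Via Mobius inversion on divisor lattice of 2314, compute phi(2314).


phi(n) = n * prod_{p|n} (1 - 1/p).
Prime divisors of 2314: [2, 13, 89]
phi(2314) = 2314 * (1 - 1/2) * (1 - 1/13) * (1 - 1/89)
phi(2314) = 1056


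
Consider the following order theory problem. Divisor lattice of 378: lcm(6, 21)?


Join=lcm.
gcd(6,21)=3
lcm=42


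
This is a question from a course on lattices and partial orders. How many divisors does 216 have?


Divisors of 216: [1, 2, 3, 4, 6, 8, 9, 12, 18, 24, 27, 36, 54, 72, 108, 216]
Count: 16


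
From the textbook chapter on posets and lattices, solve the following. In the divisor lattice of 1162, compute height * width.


Height = length of longest chain minus 1; width = size of largest antichain.
A maximum chain: 1 | 83 | 581 | 1162  (height 3).
A maximum antichain: {2, 7, 83}  (width 3).
Product = 3 * 3 = 9


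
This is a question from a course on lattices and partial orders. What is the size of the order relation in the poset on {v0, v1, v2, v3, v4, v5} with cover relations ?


The order relation is {(a,b) : a <= b}, reflexive so it includes (a,a).
Examples: (v0,v0), (v1,v1), (v2,v2), (v3,v3), (v4,v4), ...
Total ordered pairs: 6


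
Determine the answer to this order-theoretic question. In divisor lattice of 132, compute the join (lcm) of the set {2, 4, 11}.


In a divisor lattice, join = lcm (least common multiple).
Compute lcm iteratively: start with first element, then lcm(current, next).
Elements: [2, 4, 11]
lcm(2,4) = 4
lcm(4,11) = 44
Final lcm = 44


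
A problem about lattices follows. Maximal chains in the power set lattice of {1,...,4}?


A maximal chain goes from the minimum element to a maximal element via cover relations.
Counting all min-to-max paths in the cover graph.
Total maximal chains: 24


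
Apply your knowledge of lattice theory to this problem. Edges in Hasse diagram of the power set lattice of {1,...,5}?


A cover relation a -< b holds when a < b with no c strictly between.
Cover relations:
  {} -< {1}
  {} -< {2}
  {} -< {3}
  {} -< {4}
  {} -< {5}
  {1} -< {1,2}
  {1} -< {1,3}
  {1} -< {1,4}
  ...72 more
Total: 80


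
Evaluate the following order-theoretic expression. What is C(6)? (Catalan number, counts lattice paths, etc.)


C(n) = C(2n, n) / (n+1).
C(12, 6) = 924
C(6) = 924 / 7 = 132


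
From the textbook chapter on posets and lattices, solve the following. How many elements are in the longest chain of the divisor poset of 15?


A chain is a totally ordered subset; we count the number of elements in a maximum chain.
Compute, for each element x, the size of the longest chain ending at x:
  1: 1
  3: 2
  5: 2
  15: 3
A maximum chain: 1 < 3 < 15
Number of elements in the longest chain: 3


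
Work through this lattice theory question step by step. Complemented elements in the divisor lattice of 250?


An element a is complemented if some b has a meet b = bottom, a join b = top.
a is complemented iff gcd(a, n/a)=1, i.e. a is a unitary divisor of 250.
Complemented elements: 1, 2, 125, 250
Count: 4


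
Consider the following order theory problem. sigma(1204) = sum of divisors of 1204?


sigma(n) = sum of divisors.
Divisors of 1204: [1, 2, 4, 7, 14, 28, 43, 86, 172, 301, 602, 1204]
Sum = 2464


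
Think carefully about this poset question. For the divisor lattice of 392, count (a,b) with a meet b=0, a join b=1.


Complement pair (a,b): a meet b = bottom, a join b = top.
Here: gcd(a,b)=1 and lcm(a,b)=392, i.e. a*b=392 with a,b coprime.
Pairs found: (1,392), (8,49), (49,8), (392,1)
Total ordered pairs: 4


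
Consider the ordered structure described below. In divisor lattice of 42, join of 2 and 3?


In a divisor lattice, join = lcm (least common multiple).
gcd(2,3) = 1
lcm(2,3) = 2*3/gcd = 6/1 = 6


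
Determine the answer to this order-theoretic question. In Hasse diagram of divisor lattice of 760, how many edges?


A cover relation a -< b holds when a < b with no c strictly between.
Cover relations:
  1 -< 2
  1 -< 5
  1 -< 19
  2 -< 4
  2 -< 10
  2 -< 38
  4 -< 8
  4 -< 20
  ...20 more
Total: 28


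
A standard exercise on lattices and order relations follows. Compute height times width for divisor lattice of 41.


Height = length of longest chain minus 1; width = size of largest antichain.
A maximum chain: 1 | 41  (height 1).
A maximum antichain: {1}  (width 1).
Product = 1 * 1 = 1


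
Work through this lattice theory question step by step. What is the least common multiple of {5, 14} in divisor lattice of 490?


In a divisor lattice, join = lcm (least common multiple).
Compute lcm iteratively: start with first element, then lcm(current, next).
Elements: [5, 14]
lcm(5,14) = 70
Final lcm = 70


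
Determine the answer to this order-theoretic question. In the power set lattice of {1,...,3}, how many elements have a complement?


An element a is complemented if some b has a meet b = bottom, a join b = top.
every subset A has complement S\A, so all elements are complemented.
Complemented elements: {}, {1}, {2}, {3}, {1,2}, {1,3}, ... (2 more)
Count: 8


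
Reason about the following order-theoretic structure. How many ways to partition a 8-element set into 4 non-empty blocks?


S(n,k) = k*S(n-1,k) + S(n-1,k-1).
S(7,4) = 350, S(7,3) = 301
S(8,4) = 4*350 + 301 = 1400 + 301
S(8,4) = 1701


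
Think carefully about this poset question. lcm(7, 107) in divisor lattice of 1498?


Join=lcm.
gcd(7,107)=1
lcm=749


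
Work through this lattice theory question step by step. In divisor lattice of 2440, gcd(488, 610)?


Meet=gcd.
gcd(488,610)=122


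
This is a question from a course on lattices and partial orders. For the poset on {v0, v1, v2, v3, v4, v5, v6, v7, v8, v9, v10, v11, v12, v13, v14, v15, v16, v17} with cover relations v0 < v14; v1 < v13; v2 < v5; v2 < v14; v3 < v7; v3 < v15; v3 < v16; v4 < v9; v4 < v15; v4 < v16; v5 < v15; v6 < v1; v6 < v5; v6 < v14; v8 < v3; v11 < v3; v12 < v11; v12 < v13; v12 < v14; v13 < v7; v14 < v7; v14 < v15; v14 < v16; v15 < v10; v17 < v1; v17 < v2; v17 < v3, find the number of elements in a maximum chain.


A chain is a totally ordered subset; we count the number of elements in a maximum chain.
Compute, for each element x, the size of the longest chain ending at x:
  v0: 1
  v4: 1
  v6: 1
  v8: 1
  v12: 1
  v17: 1
  ...
A maximum chain: v12 < v11 < v3 < v15 < v10
Number of elements in the longest chain: 5


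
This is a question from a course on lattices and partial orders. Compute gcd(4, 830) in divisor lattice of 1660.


In a divisor lattice, meet = gcd (greatest common divisor).
By Euclidean algorithm or factoring: gcd(4,830) = 2


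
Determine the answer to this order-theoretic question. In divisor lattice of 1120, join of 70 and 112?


In a divisor lattice, join = lcm (least common multiple).
gcd(70,112) = 14
lcm(70,112) = 70*112/gcd = 7840/14 = 560


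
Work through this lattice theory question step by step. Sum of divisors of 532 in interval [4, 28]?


Interval [4,28] in divisors of 532: [4, 28]
Sum = 32


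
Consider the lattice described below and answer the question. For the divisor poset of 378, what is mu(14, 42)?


In a divisor lattice, mu(a,b) = mu(b/a) where mu is the classical Mobius function.
b/a = 42/14 = 3
Prime factorization of 3: primes [3]
3 is squarefree with 1 prime factor(s), so mu(3) = (-1)^1 = -1


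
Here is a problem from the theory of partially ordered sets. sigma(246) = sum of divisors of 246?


sigma(n) = sum of divisors.
Divisors of 246: [1, 2, 3, 6, 41, 82, 123, 246]
Sum = 504


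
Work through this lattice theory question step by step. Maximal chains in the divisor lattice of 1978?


A maximal chain goes from the minimum element to a maximal element via cover relations.
Counting all min-to-max paths in the cover graph.
Total maximal chains: 6


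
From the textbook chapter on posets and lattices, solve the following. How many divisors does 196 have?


Divisors of 196: [1, 2, 4, 7, 14, 28, 49, 98, 196]
Count: 9


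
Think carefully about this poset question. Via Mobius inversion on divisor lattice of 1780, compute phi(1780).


phi(n) = n * prod_{p|n} (1 - 1/p).
Prime divisors of 1780: [2, 5, 89]
phi(1780) = 1780 * (1 - 1/2) * (1 - 1/5) * (1 - 1/89)
phi(1780) = 704


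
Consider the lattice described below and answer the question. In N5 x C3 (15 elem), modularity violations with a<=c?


Modular law: if a <= c then a v (b ^ c) = (a v b) ^ c.
Check all triples (a,b,c) with a <= c among 15 elements.
  e.g. a=(a,0), b=(c,0), c=(b,0): lhs=(a,0) != rhs=(b,0)
  e.g. a=(a,0), b=(c,1), c=(b,0): lhs=(a,0) != rhs=(b,0)
Total violating triples: 18


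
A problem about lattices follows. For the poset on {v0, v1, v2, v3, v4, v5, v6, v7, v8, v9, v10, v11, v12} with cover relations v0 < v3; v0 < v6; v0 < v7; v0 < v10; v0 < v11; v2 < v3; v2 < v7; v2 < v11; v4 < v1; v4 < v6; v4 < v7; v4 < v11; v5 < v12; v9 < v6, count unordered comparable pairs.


A comparable pair {a,b} has a < b or b < a in the order.
Count unordered pairs where one element is strictly below the other.
Examples: {v0,v3}, {v0,v6}, {v0,v7}, {v0,v10}, ...
Total comparable pairs: 14


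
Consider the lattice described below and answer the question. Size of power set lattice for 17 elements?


Power set = 2^n.
2^17 = 131072


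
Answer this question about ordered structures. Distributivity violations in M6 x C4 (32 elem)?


Distributive law: a ^ (b v c) = (a ^ b) v (a ^ c).
Check all 32^3 = 32768 ordered triples (a,b,c).
  e.g. a=(a1,0), b=(a2,0), c=(a3,0): lhs=(a1,0) != rhs=(0,0)
  e.g. a=(a1,0), b=(a2,0), c=(a3,1): lhs=(a1,0) != rhs=(0,0)
Total violating triples: 7680


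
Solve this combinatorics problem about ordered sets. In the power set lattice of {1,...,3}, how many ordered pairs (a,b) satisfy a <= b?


The order relation is {(a,b) : a <= b}, reflexive so it includes (a,a).
Examples: ({},{}), ({},{1,2}), ({},{1,2,3}), ({},{1,3}), ({},{1}), ...
Total ordered pairs: 27


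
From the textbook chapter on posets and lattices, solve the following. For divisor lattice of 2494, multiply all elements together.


Divisors of 2494: [1, 2, 29, 43, 58, 86, 1247, 2494]
Product = n^(d(n)/2) = 2494^(8/2)
Product = 38688847841296


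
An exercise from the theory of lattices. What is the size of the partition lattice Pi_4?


B(n) = number of set partitions of an n-element set.
B(n) satisfies the recurrence: B(n+1) = sum_k C(n,k)*B(k).
B(4) = 15


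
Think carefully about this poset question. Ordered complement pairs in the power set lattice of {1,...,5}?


Complement pair (a,b): a meet b = bottom, a join b = top.
Here: A intersect B = {} and A union B = {1,...,5}.
Pairs found: ({},{1,2,3,4,5}), ({1},{2,3,4,5}), ({2},{1,3,4,5}), ({3},{1,2,4,5}), ... (28 more)
Total ordered pairs: 32


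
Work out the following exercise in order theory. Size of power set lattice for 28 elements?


Power set = 2^n.
2^28 = 268435456


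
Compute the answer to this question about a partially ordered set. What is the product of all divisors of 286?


Divisors of 286: [1, 2, 11, 13, 22, 26, 143, 286]
Product = n^(d(n)/2) = 286^(8/2)
Product = 6690585616


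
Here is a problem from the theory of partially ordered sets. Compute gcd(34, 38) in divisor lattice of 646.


In a divisor lattice, meet = gcd (greatest common divisor).
By Euclidean algorithm or factoring: gcd(34,38) = 2


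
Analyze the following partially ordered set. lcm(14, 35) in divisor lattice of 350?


Join=lcm.
gcd(14,35)=7
lcm=70


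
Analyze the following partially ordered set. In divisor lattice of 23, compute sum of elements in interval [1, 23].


Interval [1,23] in divisors of 23: [1, 23]
Sum = 24


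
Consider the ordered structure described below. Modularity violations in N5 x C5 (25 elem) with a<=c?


Modular law: if a <= c then a v (b ^ c) = (a v b) ^ c.
Check all triples (a,b,c) with a <= c among 25 elements.
  e.g. a=(a,0), b=(c,0), c=(b,0): lhs=(a,0) != rhs=(b,0)
  e.g. a=(a,0), b=(c,1), c=(b,0): lhs=(a,0) != rhs=(b,0)
Total violating triples: 75


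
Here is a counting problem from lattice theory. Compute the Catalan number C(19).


C(n) = C(2n, n) / (n+1).
C(38, 19) = 35345263800
C(19) = 35345263800 / 20 = 1767263190


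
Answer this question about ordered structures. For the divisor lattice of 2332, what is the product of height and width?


Height = length of longest chain minus 1; width = size of largest antichain.
A maximum chain: 1 | 53 | 583 | 1166 | 2332  (height 4).
A maximum antichain: {4, 22, 106, 583}  (width 4).
Product = 4 * 4 = 16


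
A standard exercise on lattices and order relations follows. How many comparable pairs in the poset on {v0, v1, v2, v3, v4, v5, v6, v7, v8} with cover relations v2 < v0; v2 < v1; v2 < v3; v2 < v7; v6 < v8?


A comparable pair {a,b} has a < b or b < a in the order.
Count unordered pairs where one element is strictly below the other.
Examples: {v0,v2}, {v1,v2}, {v2,v3}, {v2,v7}, ...
Total comparable pairs: 5


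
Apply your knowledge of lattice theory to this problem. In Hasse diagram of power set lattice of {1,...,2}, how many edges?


A cover relation a -< b holds when a < b with no c strictly between.
Cover relations:
  {} -< {1}
  {} -< {2}
  {1} -< {1,2}
  {2} -< {1,2}
Total: 4


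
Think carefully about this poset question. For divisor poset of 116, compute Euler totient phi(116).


phi(n) = n * prod_{p|n} (1 - 1/p).
Prime divisors of 116: [2, 29]
phi(116) = 116 * (1 - 1/2) * (1 - 1/29)
phi(116) = 56


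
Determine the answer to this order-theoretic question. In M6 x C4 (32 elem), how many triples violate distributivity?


Distributive law: a ^ (b v c) = (a ^ b) v (a ^ c).
Check all 32^3 = 32768 ordered triples (a,b,c).
  e.g. a=(a1,0), b=(a2,0), c=(a3,0): lhs=(a1,0) != rhs=(0,0)
  e.g. a=(a1,0), b=(a2,0), c=(a3,1): lhs=(a1,0) != rhs=(0,0)
Total violating triples: 7680


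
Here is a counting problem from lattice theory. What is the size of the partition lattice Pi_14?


B(n) = number of set partitions of an n-element set.
B(n) satisfies the recurrence: B(n+1) = sum_k C(n,k)*B(k).
B(14) = 190899322


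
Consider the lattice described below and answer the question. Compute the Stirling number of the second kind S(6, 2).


S(n,k) = k*S(n-1,k) + S(n-1,k-1).
S(5,2) = 15, S(5,1) = 1
S(6,2) = 2*15 + 1 = 30 + 1
S(6,2) = 31


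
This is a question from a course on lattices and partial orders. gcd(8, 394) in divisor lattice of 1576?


Meet=gcd.
gcd(8,394)=2


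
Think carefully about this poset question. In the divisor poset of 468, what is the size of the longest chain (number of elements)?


A chain is a totally ordered subset; we count the number of elements in a maximum chain.
Compute, for each element x, the size of the longest chain ending at x:
  1: 1
  2: 2
  3: 2
  13: 2
  4: 3
  9: 3
  ...
A maximum chain: 1 < 2 < 4 < 12 < 36 < 468
Number of elements in the longest chain: 6


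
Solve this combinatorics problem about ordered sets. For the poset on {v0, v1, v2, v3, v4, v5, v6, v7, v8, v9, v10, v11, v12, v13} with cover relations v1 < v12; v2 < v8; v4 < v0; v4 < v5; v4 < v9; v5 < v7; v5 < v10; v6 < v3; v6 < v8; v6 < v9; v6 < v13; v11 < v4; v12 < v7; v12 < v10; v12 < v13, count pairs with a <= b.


The order relation is {(a,b) : a <= b}, reflexive so it includes (a,a).
Examples: (v0,v0), (v1,v1), (v1,v10), (v1,v12), (v1,v13), ...
Total ordered pairs: 39


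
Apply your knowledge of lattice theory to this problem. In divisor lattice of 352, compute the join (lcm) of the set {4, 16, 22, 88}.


In a divisor lattice, join = lcm (least common multiple).
Compute lcm iteratively: start with first element, then lcm(current, next).
Elements: [4, 16, 22, 88]
lcm(4,16) = 16
lcm(16,22) = 176
lcm(176,88) = 176
Final lcm = 176


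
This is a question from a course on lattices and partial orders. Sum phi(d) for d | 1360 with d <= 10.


Divisors of 1360 up to 10: [1, 2, 4, 5, 8, 10]
phi values: [1, 1, 2, 4, 4, 4]
Sum = 16


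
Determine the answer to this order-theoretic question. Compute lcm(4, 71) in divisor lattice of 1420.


In a divisor lattice, join = lcm (least common multiple).
gcd(4,71) = 1
lcm(4,71) = 4*71/gcd = 284/1 = 284


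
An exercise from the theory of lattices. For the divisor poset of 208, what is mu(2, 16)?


In a divisor lattice, mu(a,b) = mu(b/a) where mu is the classical Mobius function.
b/a = 16/2 = 8
Prime factorization of 8: primes [2]
8 is not squarefree, so mu(8) = 0


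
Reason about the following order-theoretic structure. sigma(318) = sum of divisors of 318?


sigma(n) = sum of divisors.
Divisors of 318: [1, 2, 3, 6, 53, 106, 159, 318]
Sum = 648


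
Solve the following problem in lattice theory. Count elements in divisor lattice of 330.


Divisors of 330: [1, 2, 3, 5, 6, 10, 11, 15, 22, 30, 33, 55, 66, 110, 165, 330]
Count: 16


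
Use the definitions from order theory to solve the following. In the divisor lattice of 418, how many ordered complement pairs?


Complement pair (a,b): a meet b = bottom, a join b = top.
Here: gcd(a,b)=1 and lcm(a,b)=418, i.e. a*b=418 with a,b coprime.
Pairs found: (1,418), (2,209), (11,38), (19,22), ... (4 more)
Total ordered pairs: 8


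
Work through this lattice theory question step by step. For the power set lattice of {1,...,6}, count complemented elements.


An element a is complemented if some b has a meet b = bottom, a join b = top.
every subset A has complement S\A, so all elements are complemented.
Complemented elements: {}, {1}, {2}, {3}, {4}, {5}, ... (58 more)
Count: 64


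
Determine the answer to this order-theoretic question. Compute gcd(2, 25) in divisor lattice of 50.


In a divisor lattice, meet = gcd (greatest common divisor).
By Euclidean algorithm or factoring: gcd(2,25) = 1


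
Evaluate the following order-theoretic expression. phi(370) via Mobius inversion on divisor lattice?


phi(n) = n * prod_{p|n} (1 - 1/p).
Prime divisors of 370: [2, 5, 37]
phi(370) = 370 * (1 - 1/2) * (1 - 1/5) * (1 - 1/37)
phi(370) = 144


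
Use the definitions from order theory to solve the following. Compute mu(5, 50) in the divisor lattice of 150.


In a divisor lattice, mu(a,b) = mu(b/a) where mu is the classical Mobius function.
b/a = 50/5 = 10
Prime factorization of 10: primes [2, 5]
10 is squarefree with 2 prime factor(s), so mu(10) = (-1)^2 = 1


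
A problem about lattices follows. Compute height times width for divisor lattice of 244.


Height = length of longest chain minus 1; width = size of largest antichain.
A maximum chain: 1 | 61 | 122 | 244  (height 3).
A maximum antichain: {2, 61}  (width 2).
Product = 3 * 2 = 6


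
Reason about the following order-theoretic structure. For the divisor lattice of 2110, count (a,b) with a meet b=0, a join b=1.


Complement pair (a,b): a meet b = bottom, a join b = top.
Here: gcd(a,b)=1 and lcm(a,b)=2110, i.e. a*b=2110 with a,b coprime.
Pairs found: (1,2110), (2,1055), (5,422), (10,211), ... (4 more)
Total ordered pairs: 8


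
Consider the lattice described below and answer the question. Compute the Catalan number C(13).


C(n) = C(2n, n) / (n+1).
C(26, 13) = 10400600
C(13) = 10400600 / 14 = 742900


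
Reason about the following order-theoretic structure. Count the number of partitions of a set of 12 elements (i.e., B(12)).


B(n) = number of set partitions of an n-element set.
B(n) satisfies the recurrence: B(n+1) = sum_k C(n,k)*B(k).
B(12) = 4213597


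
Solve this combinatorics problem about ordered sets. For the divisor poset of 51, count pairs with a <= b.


The order relation is {(a,b) : a <= b}, reflexive so it includes (a,a).
Examples: (1,1), (1,17), (1,3), (1,51), (17,17), ...
Total ordered pairs: 9


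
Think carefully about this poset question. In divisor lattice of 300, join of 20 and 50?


In a divisor lattice, join = lcm (least common multiple).
gcd(20,50) = 10
lcm(20,50) = 20*50/gcd = 1000/10 = 100


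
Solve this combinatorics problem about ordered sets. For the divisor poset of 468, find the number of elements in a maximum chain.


A chain is a totally ordered subset; we count the number of elements in a maximum chain.
Compute, for each element x, the size of the longest chain ending at x:
  1: 1
  2: 2
  3: 2
  13: 2
  4: 3
  9: 3
  ...
A maximum chain: 1 < 2 < 4 < 12 < 36 < 468
Number of elements in the longest chain: 6


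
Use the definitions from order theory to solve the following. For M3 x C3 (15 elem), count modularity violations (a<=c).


Modular law: if a <= c then a v (b ^ c) = (a v b) ^ c.
Check all triples (a,b,c) with a <= c among 15 elements.
This lattice is modular (diamonds M_m and their chain-products are modular).
Total violating triples: 0


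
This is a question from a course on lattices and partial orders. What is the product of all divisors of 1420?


Divisors of 1420: [1, 2, 4, 5, 10, 20, 71, 142, 284, 355, 710, 1420]
Product = n^(d(n)/2) = 1420^(12/2)
Product = 8198418170944000000


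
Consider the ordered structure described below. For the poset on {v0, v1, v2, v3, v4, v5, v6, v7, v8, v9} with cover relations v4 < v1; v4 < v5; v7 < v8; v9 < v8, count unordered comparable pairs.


A comparable pair {a,b} has a < b or b < a in the order.
Count unordered pairs where one element is strictly below the other.
Examples: {v1,v4}, {v4,v5}, {v7,v8}, {v8,v9}
Total comparable pairs: 4


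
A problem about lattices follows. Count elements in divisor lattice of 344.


Divisors of 344: [1, 2, 4, 8, 43, 86, 172, 344]
Count: 8


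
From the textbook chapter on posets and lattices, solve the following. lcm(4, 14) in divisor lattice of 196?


Join=lcm.
gcd(4,14)=2
lcm=28


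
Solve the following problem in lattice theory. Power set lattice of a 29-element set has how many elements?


Power set = 2^n.
2^29 = 536870912


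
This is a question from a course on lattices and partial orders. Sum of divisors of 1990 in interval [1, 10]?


Interval [1,10] in divisors of 1990: [1, 2, 5, 10]
Sum = 18


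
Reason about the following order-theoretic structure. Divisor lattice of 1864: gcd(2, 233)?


Meet=gcd.
gcd(2,233)=1


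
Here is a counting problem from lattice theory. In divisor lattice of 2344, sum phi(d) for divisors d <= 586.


Divisors of 2344 up to 586: [1, 2, 4, 8, 293, 586]
phi values: [1, 1, 2, 4, 292, 292]
Sum = 592


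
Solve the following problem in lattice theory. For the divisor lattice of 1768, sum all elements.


sigma(n) = sum of divisors.
Divisors of 1768: [1, 2, 4, 8, 13, 17, 26, 34, 52, 68, 104, 136, 221, 442, 884, 1768]
Sum = 3780


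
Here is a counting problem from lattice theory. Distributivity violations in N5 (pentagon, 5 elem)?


Distributive law: a ^ (b v c) = (a ^ b) v (a ^ c).
Check all 5^3 = 125 ordered triples (a,b,c).
  e.g. a=b, b=a, c=c: lhs=b != rhs=a
  e.g. a=b, b=c, c=a: lhs=b != rhs=a
Total violating triples: 2


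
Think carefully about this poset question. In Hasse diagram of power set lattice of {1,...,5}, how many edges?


A cover relation a -< b holds when a < b with no c strictly between.
Cover relations:
  {} -< {1}
  {} -< {2}
  {} -< {3}
  {} -< {4}
  {} -< {5}
  {1} -< {1,2}
  {1} -< {1,3}
  {1} -< {1,4}
  ...72 more
Total: 80
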